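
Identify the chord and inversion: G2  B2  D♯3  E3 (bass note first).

E minor-major seventh, first inversion

The distinct note names are G, B, D#, E. Stacked in thirds they read E–G–B–D#, which is a minor-major seventh chord on E.
With the third (G) in the bass, the chord is in first inversion (figured bass 6/5).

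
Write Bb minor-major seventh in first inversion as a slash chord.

First inversion of Bb minor-major seventh has the third (Db) in the bass. As a slash chord: Bbm(maj7)/Db.

Bbm(maj7)/Db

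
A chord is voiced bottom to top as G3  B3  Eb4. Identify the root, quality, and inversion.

Eb augmented, first inversion

The pitch classes G, B, Eb arrange in thirds as Eb–G–B: an Eb augmented triad.
With the third (G) in the bass, the chord is in first inversion (figured bass 6).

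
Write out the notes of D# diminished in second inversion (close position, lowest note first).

A, D#, F#

Spelling D# diminished: D#–F#–A. In second inversion the fifth is bass, giving A, D#, F# from the bottom.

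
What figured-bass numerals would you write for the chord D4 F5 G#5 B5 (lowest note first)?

The notes D, F, G#, B stack in thirds as G#–B–D–F — a G# diminished seventh chord. The bass D is the fifth, so this is second inversion: figured 4/3.

4/3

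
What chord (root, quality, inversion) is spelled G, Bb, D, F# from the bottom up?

G minor-major seventh, root position

The distinct note names are G, Bb, D, F#. Stacked in thirds they read G–Bb–D–F#, which is a minor-major seventh chord on G.
G is the root of G minor-major seventh; root in the bass means root position (figured bass 7).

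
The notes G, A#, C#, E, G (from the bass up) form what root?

A#

G, A#, C#, E are the tones of an A# diminished seventh chord (A#–C#–E–G), making A# the root.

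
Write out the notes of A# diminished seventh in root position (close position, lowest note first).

A#, C#, E, G

Spelling A# diminished seventh: A#–C#–E–G. In root position the root is bass, giving A#, C#, E, G from the bottom.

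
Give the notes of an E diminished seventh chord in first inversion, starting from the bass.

G, Bb, Db, E

Spelling E diminished seventh: E–G–Bb–Db. In first inversion the third is bass, giving G, Bb, Db, E from the bottom.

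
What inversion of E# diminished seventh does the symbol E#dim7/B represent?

E#dim7/B means E# diminished seventh with B in the bass. B is the fifth of E# diminished seventh (E#–G#–B–D), so this is second inversion.

second inversion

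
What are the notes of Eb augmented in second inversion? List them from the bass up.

The chord tones are Eb–G–B. With the fifth (B) lowest for second inversion: B, Eb, G.

B, Eb, G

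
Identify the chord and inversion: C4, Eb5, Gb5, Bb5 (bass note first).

The distinct note names are C, Eb, Gb, Bb. Stacked in thirds they read C–Eb–Gb–Bb, which is a half-diminished seventh chord on C.
C is the root of C half-diminished seventh; root in the bass means root position (figured bass 7).

C half-diminished seventh, root position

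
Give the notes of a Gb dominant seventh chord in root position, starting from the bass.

Gb, Bb, Db, Fb

The chord tones are Gb–Bb–Db–Fb. With the root (Gb) lowest for root position: Gb, Bb, Db, Fb.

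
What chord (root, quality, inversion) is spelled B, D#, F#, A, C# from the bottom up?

B dominant ninth, root position

The distinct note names are B, D#, F#, A, C#. Stacked in thirds they read B–D#–F#–A–C#, which is a dominant ninth chord on B.
The lowest note is B, the root of the chord, so this is root position.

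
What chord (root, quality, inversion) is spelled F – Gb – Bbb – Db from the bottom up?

The distinct note names are F, Gb, Bbb, Db. Stacked in thirds they read Gb–Bbb–Db–F, which is a minor-major seventh chord on Gb.
With the seventh (F) in the bass, the chord is in third inversion (figured bass 4/2).

Gb minor-major seventh, third inversion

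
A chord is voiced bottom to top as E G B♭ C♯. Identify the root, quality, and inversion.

C# diminished seventh, first inversion

Reducing to letter names: E, G, Bb, C#. These stack in thirds as C#–E–G–Bb — a C# diminished seventh chord.
The lowest note is E, the third of the chord, so this is first inversion (figured bass 6/5).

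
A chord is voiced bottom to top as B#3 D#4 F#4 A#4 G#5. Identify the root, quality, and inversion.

Reducing to letter names: B#, D#, F#, A#, G#. These stack in thirds as G#–B#–D#–F#–A# — a G# dominant ninth chord.
The lowest note is B#, the third of the chord, so this is first inversion.

G# dominant ninth, first inversion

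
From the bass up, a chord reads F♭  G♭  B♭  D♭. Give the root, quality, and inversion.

Gb dominant seventh, third inversion

The pitch classes Fb, Gb, Bb, Db arrange in thirds as Gb–Bb–Db–Fb: a Gb dominant seventh chord.
With the seventh (Fb) in the bass, the chord is in third inversion (figured bass 4/2).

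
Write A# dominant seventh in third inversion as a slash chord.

Third inversion of A# dominant seventh has the seventh (G#) in the bass. As a slash chord: A#7/G#.

A#7/G#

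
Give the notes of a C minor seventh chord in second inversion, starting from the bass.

G, Bb, C, Eb

Spelling C minor seventh: C–Eb–G–Bb. In second inversion the fifth is bass, giving G, Bb, C, Eb from the bottom.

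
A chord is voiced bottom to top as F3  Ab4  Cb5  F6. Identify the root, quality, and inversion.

The pitch classes F, Ab, Cb arrange in thirds as F–Ab–Cb: an F diminished triad.
With the root (F) in the bass, the chord is in root position (figured bass 5/3).

F diminished, root position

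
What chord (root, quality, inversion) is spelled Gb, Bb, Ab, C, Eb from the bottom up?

Ab dominant ninth, third inversion

The distinct note names are Gb, Bb, Ab, C, Eb. Stacked in thirds they read Ab–C–Eb–Gb–Bb, which is a dominant ninth chord on Ab.
Gb is the seventh of Ab dominant ninth; seventh in the bass means third inversion.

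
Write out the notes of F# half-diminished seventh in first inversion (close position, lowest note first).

F# half-diminished seventh is F#–A–C–E. First inversion puts the third (A) in the bass, with the remaining tones above: A, C, E, F#.

A, C, E, F#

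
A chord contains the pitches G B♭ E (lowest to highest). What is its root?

E

The distinct letter names are G, Bb, E. Arranged as a stack of thirds they read E–G–Bb, so E is the root (an E diminished triad).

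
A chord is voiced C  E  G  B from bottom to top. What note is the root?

C

Reordering C, E, G, B into stacked thirds gives C–E–G–B; the bottom of that stack, C, is the root.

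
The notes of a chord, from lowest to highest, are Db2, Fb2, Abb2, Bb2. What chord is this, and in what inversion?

The pitch classes Db, Fb, Abb, Bb arrange in thirds as Bb–Db–Fb–Abb: a Bb diminished seventh chord.
The lowest note is Db, the third of the chord, so this is first inversion (figured bass 6/5).

Bb diminished seventh, first inversion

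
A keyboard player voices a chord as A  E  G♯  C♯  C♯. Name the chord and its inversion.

A major seventh, root position

Reducing to letter names: A, E, G#, C#. These stack in thirds as A–C#–E–G# — an A major seventh chord.
With the root (A) in the bass, the chord is in root position (figured bass 7).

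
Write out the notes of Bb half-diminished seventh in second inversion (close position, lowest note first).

Fb, Ab, Bb, Db

Bb half-diminished seventh is Bb–Db–Fb–Ab. Second inversion puts the fifth (Fb) in the bass, with the remaining tones above: Fb, Ab, Bb, Db.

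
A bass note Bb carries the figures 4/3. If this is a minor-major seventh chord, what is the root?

Eb

The figures 4/3 mean the fifth of the chord is in the bass. If Bb is the fifth of a minor-major seventh chord, the root is Eb (chord tones Eb–Gb–Bb–D).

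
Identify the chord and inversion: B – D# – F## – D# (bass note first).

Reducing to letter names: B, D#, F##. These stack in thirds as B–D#–F## — a B augmented triad.
B is the root of B augmented; root in the bass means root position (figured bass 5/3).

B augmented, root position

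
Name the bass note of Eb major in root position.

The root of Eb major (Eb–G–Bb) is Eb; that is the bass in root position.

Eb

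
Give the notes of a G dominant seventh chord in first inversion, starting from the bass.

The chord tones are G–B–D–F. With the third (B) lowest for first inversion: B, D, F, G.

B, D, F, G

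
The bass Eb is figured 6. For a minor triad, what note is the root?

C

The figures 6 mean the third of the chord is in the bass. If Eb is the third of a minor triad, the root is C (chord tones C–Eb–G).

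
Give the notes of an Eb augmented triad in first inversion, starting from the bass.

The chord tones are Eb–G–B. With the third (G) lowest for first inversion: G, B, Eb.

G, B, Eb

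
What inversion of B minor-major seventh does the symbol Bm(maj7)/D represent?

Bm(maj7)/D means B minor-major seventh with D in the bass. D is the third of B minor-major seventh (B–D–F#–A#), so this is first inversion.

first inversion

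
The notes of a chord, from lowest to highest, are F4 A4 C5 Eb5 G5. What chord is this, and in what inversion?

The distinct note names are F, A, C, Eb, G. Stacked in thirds they read F–A–C–Eb–G, which is a dominant ninth chord on F.
With the root (F) in the bass, the chord is in root position.

F dominant ninth, root position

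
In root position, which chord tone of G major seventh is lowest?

G

The root of G major seventh (G–B–D–F#) is G; that is the bass in root position.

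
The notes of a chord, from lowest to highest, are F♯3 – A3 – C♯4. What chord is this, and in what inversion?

F# minor, root position

Reducing to letter names: F#, A, C#. These stack in thirds as F#–A–C# — an F# minor triad.
The lowest note is F#, the root of the chord, so this is root position (figured bass 5/3).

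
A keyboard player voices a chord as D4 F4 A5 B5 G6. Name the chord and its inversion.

G dominant ninth, second inversion

Reducing to letter names: D, F, A, B, G. These stack in thirds as G–B–D–F–A — a G dominant ninth chord.
The lowest note is D, the fifth of the chord, so this is second inversion.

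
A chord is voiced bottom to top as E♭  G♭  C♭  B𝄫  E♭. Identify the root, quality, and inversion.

The distinct note names are Eb, Gb, Cb, Bbb. Stacked in thirds they read Cb–Eb–Gb–Bbb, which is a dominant seventh chord on Cb.
With the third (Eb) in the bass, the chord is in first inversion (figured bass 6/5).

Cb dominant seventh, first inversion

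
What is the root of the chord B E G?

E

B, E, G are the tones of an E minor triad (E–G–B), making E the root.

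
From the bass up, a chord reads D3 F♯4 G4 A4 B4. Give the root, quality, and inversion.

G major ninth, second inversion

Reducing to letter names: D, F#, G, A, B. These stack in thirds as G–B–D–F#–A — a G major ninth chord.
The lowest note is D, the fifth of the chord, so this is second inversion.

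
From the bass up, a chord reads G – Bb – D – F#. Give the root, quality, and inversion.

G minor-major seventh, root position

The pitch classes G, Bb, D, F# arrange in thirds as G–Bb–D–F#: a G minor-major seventh chord.
G is the root of G minor-major seventh; root in the bass means root position (figured bass 7).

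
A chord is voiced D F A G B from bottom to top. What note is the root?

G

D, F, A, G, B are the tones of a G dominant ninth chord (G–B–D–F–A), making G the root.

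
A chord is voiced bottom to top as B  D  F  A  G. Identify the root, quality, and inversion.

G dominant ninth, first inversion

Reducing to letter names: B, D, F, A, G. These stack in thirds as G–B–D–F–A — a G dominant ninth chord.
With the third (B) in the bass, the chord is in first inversion.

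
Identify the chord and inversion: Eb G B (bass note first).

The pitch classes Eb, G, B arrange in thirds as Eb–G–B: an Eb augmented triad.
With the root (Eb) in the bass, the chord is in root position (figured bass 5/3).

Eb augmented, root position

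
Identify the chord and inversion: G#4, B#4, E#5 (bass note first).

The pitch classes G#, B#, E# arrange in thirds as E#–G#–B#: an E# minor triad.
With the third (G#) in the bass, the chord is in first inversion (figured bass 6).

E# minor, first inversion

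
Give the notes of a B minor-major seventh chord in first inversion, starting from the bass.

The chord tones are B–D–F#–A#. With the third (D) lowest for first inversion: D, F#, A#, B.

D, F#, A#, B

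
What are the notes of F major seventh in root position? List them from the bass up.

F major seventh is F–A–C–E. Root position puts the root (F) in the bass, with the remaining tones above: F, A, C, E.

F, A, C, E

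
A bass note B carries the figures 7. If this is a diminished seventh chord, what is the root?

The figures 7 mean the root of the chord is in the bass. If B is the root of a diminished seventh chord, the root is B (chord tones B–D–F–Ab).

B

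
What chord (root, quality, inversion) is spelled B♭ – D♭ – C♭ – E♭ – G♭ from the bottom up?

The pitch classes Bb, Db, Cb, Eb, Gb arrange in thirds as Cb–Eb–Gb–Bb–Db: a Cb major ninth chord.
The lowest note is Bb, the seventh of the chord, so this is third inversion.

Cb major ninth, third inversion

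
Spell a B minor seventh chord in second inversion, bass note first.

Spelling B minor seventh: B–D–F#–A. In second inversion the fifth is bass, giving F#, A, B, D from the bottom.

F#, A, B, D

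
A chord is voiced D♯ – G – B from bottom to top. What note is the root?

G

Reordering D#, G, B into stacked thirds gives G–B–D#; the bottom of that stack, G, is the root.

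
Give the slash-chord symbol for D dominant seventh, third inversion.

D7/C

Third inversion of D dominant seventh has the seventh (C) in the bass. As a slash chord: D7/C.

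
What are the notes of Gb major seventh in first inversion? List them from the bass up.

Gb major seventh is Gb–Bb–Db–F. First inversion puts the third (Bb) in the bass, with the remaining tones above: Bb, Db, F, Gb.

Bb, Db, F, Gb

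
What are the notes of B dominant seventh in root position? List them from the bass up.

B, D#, F#, A

The chord tones are B–D#–F#–A. With the root (B) lowest for root position: B, D#, F#, A.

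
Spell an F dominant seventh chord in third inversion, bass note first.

Spelling F dominant seventh: F–A–C–Eb. In third inversion the seventh is bass, giving Eb, F, A, C from the bottom.

Eb, F, A, C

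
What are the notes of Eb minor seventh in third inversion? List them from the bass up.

Db, Eb, Gb, Bb

The chord tones are Eb–Gb–Bb–Db. With the seventh (Db) lowest for third inversion: Db, Eb, Gb, Bb.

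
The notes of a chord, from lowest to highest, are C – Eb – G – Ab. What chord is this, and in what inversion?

Ab major seventh, first inversion

The distinct note names are C, Eb, G, Ab. Stacked in thirds they read Ab–C–Eb–G, which is a major seventh chord on Ab.
The lowest note is C, the third of the chord, so this is first inversion (figured bass 6/5).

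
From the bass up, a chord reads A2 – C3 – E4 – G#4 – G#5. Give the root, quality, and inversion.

A minor-major seventh, root position

The distinct note names are A, C, E, G#. Stacked in thirds they read A–C–E–G#, which is a minor-major seventh chord on A.
The lowest note is A, the root of the chord, so this is root position (figured bass 7).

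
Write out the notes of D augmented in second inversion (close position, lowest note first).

A#, D, F#

The chord tones are D–F#–A#. With the fifth (A#) lowest for second inversion: A#, D, F#.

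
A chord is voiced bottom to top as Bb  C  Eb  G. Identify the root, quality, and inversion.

The pitch classes Bb, C, Eb, G arrange in thirds as C–Eb–G–Bb: a C minor seventh chord.
Bb is the seventh of C minor seventh; seventh in the bass means third inversion (figured bass 4/2).

C minor seventh, third inversion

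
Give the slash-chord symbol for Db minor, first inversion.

First inversion of Db minor has the third (Fb) in the bass. As a slash chord: Dbm/Fb.

Dbm/Fb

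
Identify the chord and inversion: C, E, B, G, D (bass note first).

C major ninth, root position

The pitch classes C, E, B, G, D arrange in thirds as C–E–G–B–D: a C major ninth chord.
C is the root of C major ninth; root in the bass means root position.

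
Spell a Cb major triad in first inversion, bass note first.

Cb major is Cb–Eb–Gb. First inversion puts the third (Eb) in the bass, with the remaining tones above: Eb, Gb, Cb.

Eb, Gb, Cb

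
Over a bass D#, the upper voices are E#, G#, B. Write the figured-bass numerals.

4/2

The notes D#, E#, G#, B stack in thirds as E#–G#–B–D# — an E# half-diminished seventh chord. The bass D# is the seventh, so this is third inversion: figured 4/2.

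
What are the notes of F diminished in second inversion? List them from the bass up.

Cb, F, Ab

F diminished is F–Ab–Cb. Second inversion puts the fifth (Cb) in the bass, with the remaining tones above: Cb, F, Ab.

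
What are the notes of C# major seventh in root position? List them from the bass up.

C#, E#, G#, B#

Spelling C# major seventh: C#–E#–G#–B#. In root position the root is bass, giving C#, E#, G#, B# from the bottom.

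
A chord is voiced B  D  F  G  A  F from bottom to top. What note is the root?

B, D, F, G, A are the tones of a G dominant ninth chord (G–B–D–F–A), making G the root.

G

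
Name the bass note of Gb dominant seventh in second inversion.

The fifth of Gb dominant seventh (Gb–Bb–Db–Fb) is Db; that is the bass in second inversion.

Db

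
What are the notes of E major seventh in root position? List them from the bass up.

The chord tones are E–G#–B–D#. With the root (E) lowest for root position: E, G#, B, D#.

E, G#, B, D#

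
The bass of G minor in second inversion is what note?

The fifth of G minor (G–Bb–D) is D; that is the bass in second inversion.

D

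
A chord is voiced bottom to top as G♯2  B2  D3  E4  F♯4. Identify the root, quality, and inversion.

Reducing to letter names: G#, B, D, E, F#. These stack in thirds as E–G#–B–D–F# — an E dominant ninth chord.
The lowest note is G#, the third of the chord, so this is first inversion.

E dominant ninth, first inversion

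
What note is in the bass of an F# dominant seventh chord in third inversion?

The seventh of F# dominant seventh (F#–A#–C#–E) is E; that is the bass in third inversion.

E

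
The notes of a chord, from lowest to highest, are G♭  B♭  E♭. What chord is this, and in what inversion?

Eb minor, first inversion

The distinct note names are Gb, Bb, Eb. Stacked in thirds they read Eb–Gb–Bb, which is a minor triad on Eb.
The lowest note is Gb, the third of the chord, so this is first inversion (figured bass 6).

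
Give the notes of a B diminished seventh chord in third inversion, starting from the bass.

B diminished seventh is B–D–F–Ab. Third inversion puts the seventh (Ab) in the bass, with the remaining tones above: Ab, B, D, F.

Ab, B, D, F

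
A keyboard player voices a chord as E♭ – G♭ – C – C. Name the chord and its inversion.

C diminished, first inversion

Reducing to letter names: Eb, Gb, C. These stack in thirds as C–Eb–Gb — a C diminished triad.
With the third (Eb) in the bass, the chord is in first inversion (figured bass 6).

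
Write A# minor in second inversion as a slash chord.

Second inversion of A# minor has the fifth (E#) in the bass. As a slash chord: A#m/E#.

A#m/E#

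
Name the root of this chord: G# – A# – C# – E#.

A#

Reordering G#, A#, C#, E# into stacked thirds gives A#–C#–E#–G#; the bottom of that stack, A#, is the root.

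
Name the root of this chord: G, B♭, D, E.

G, Bb, D, E are the tones of an E half-diminished seventh chord (E–G–Bb–D), making E the root.

E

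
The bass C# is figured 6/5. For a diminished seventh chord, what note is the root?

A#

The figures 6/5 mean the third of the chord is in the bass. If C# is the third of a diminished seventh chord, the root is A# (chord tones A#–C#–E–G).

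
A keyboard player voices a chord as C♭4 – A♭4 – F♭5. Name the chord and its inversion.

Reducing to letter names: Cb, Ab, Fb. These stack in thirds as Fb–Ab–Cb — an Fb major triad.
The lowest note is Cb, the fifth of the chord, so this is second inversion (figured bass 6/4).

Fb major, second inversion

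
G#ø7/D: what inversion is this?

second inversion

G#ø7/D means G# half-diminished seventh with D in the bass. D is the fifth of G# half-diminished seventh (G#–B–D–F#), so this is second inversion.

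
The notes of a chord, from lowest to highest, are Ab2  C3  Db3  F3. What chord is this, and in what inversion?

Db major seventh, second inversion

The distinct note names are Ab, C, Db, F. Stacked in thirds they read Db–F–Ab–C, which is a major seventh chord on Db.
Ab is the fifth of Db major seventh; fifth in the bass means second inversion (figured bass 4/3).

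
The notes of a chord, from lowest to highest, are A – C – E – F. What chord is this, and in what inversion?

The distinct note names are A, C, E, F. Stacked in thirds they read F–A–C–E, which is a major seventh chord on F.
A is the third of F major seventh; third in the bass means first inversion (figured bass 6/5).

F major seventh, first inversion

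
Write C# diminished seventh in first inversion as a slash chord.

First inversion of C# diminished seventh has the third (E) in the bass. As a slash chord: C#dim7/E.

C#dim7/E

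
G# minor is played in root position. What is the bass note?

G#

G# minor is G#–B–D#. Root position places the root in the bass: G#.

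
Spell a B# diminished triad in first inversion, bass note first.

Spelling B# diminished: B#–D#–F#. In first inversion the third is bass, giving D#, F#, B# from the bottom.

D#, F#, B#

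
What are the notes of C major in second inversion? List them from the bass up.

C major is C–E–G. Second inversion puts the fifth (G) in the bass, with the remaining tones above: G, C, E.

G, C, E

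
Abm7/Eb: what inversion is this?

Abm7/Eb means Ab minor seventh with Eb in the bass. Eb is the fifth of Ab minor seventh (Ab–Cb–Eb–Gb), so this is second inversion.

second inversion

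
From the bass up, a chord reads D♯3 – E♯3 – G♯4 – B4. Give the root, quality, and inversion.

E# half-diminished seventh, third inversion

The distinct note names are D#, E#, G#, B. Stacked in thirds they read E#–G#–B–D#, which is a half-diminished seventh chord on E#.
The lowest note is D#, the seventh of the chord, so this is third inversion (figured bass 4/2).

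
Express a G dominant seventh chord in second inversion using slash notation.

G7/D

Second inversion of G dominant seventh has the fifth (D) in the bass. As a slash chord: G7/D.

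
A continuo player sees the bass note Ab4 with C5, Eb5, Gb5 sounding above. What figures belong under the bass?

The notes Ab, C, Eb, Gb stack in thirds as Ab–C–Eb–Gb — an Ab dominant seventh chord. The bass Ab is the root, so this is root position: figured 7.

7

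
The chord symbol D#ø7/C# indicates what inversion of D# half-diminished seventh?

D#ø7/C# means D# half-diminished seventh with C# in the bass. C# is the seventh of D# half-diminished seventh (D#–F#–A–C#), so this is third inversion.

third inversion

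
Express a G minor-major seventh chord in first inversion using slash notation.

Gm(maj7)/Bb

First inversion of G minor-major seventh has the third (Bb) in the bass. As a slash chord: Gm(maj7)/Bb.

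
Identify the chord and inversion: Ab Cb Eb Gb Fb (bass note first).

The distinct note names are Ab, Cb, Eb, Gb, Fb. Stacked in thirds they read Fb–Ab–Cb–Eb–Gb, which is a major ninth chord on Fb.
With the third (Ab) in the bass, the chord is in first inversion.

Fb major ninth, first inversion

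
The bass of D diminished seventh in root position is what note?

D diminished seventh is D–F–Ab–Cb. Root position places the root in the bass: D.

D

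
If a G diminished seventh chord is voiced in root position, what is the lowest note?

G

In root position the root is lowest. For G diminished seventh (G–Bb–Db–Fb) that is G.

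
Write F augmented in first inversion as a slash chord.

Faug/A

First inversion of F augmented has the third (A) in the bass. As a slash chord: Faug/A.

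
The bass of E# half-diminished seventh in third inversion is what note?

The seventh of E# half-diminished seventh (E#–G#–B–D#) is D#; that is the bass in third inversion.

D#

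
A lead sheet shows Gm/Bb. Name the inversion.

Gm/Bb means G minor with Bb in the bass. Bb is the third of G minor (G–Bb–D), so this is first inversion.

first inversion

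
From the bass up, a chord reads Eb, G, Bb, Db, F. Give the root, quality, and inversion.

Eb dominant ninth, root position

The pitch classes Eb, G, Bb, Db, F arrange in thirds as Eb–G–Bb–Db–F: an Eb dominant ninth chord.
Eb is the root of Eb dominant ninth; root in the bass means root position.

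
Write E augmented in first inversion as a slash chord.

Eaug/G#

First inversion of E augmented has the third (G#) in the bass. As a slash chord: Eaug/G#.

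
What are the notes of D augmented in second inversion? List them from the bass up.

A#, D, F#

Spelling D augmented: D–F#–A#. In second inversion the fifth is bass, giving A#, D, F# from the bottom.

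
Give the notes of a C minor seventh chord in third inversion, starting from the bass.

Bb, C, Eb, G

The chord tones are C–Eb–G–Bb. With the seventh (Bb) lowest for third inversion: Bb, C, Eb, G.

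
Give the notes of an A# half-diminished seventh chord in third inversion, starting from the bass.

The chord tones are A#–C#–E–G#. With the seventh (G#) lowest for third inversion: G#, A#, C#, E.

G#, A#, C#, E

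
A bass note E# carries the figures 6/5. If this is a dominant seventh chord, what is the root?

C#

The figures 6/5 mean the third of the chord is in the bass. If E# is the third of a dominant seventh chord, the root is C# (chord tones C#–E#–G#–B).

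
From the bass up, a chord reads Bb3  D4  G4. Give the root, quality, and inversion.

G minor, first inversion

The pitch classes Bb, D, G arrange in thirds as G–Bb–D: a G minor triad.
Bb is the third of G minor; third in the bass means first inversion (figured bass 6).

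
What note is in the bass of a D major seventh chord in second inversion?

D major seventh is D–F#–A–C#. Second inversion places the fifth in the bass: A.

A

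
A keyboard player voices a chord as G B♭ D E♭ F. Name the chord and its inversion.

Reducing to letter names: G, Bb, D, Eb, F. These stack in thirds as Eb–G–Bb–D–F — an Eb major ninth chord.
The lowest note is G, the third of the chord, so this is first inversion.

Eb major ninth, first inversion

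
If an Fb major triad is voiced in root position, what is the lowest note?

In root position the root is lowest. For Fb major (Fb–Ab–Cb) that is Fb.

Fb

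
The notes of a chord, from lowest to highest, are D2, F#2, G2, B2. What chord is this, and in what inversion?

G major seventh, second inversion

The pitch classes D, F#, G, B arrange in thirds as G–B–D–F#: a G major seventh chord.
D is the fifth of G major seventh; fifth in the bass means second inversion (figured bass 4/3).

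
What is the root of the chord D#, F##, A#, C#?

D#

Reordering D#, F##, A#, C# into stacked thirds gives D#–F##–A#–C#; the bottom of that stack, D#, is the root.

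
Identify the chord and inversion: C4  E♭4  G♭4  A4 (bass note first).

A diminished seventh, first inversion

Reducing to letter names: C, Eb, Gb, A. These stack in thirds as A–C–Eb–Gb — an A diminished seventh chord.
The lowest note is C, the third of the chord, so this is first inversion (figured bass 6/5).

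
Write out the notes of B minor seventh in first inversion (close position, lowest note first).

D, F#, A, B

Spelling B minor seventh: B–D–F#–A. In first inversion the third is bass, giving D, F#, A, B from the bottom.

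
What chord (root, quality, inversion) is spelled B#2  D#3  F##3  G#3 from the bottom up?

Reducing to letter names: B#, D#, F##, G#. These stack in thirds as G#–B#–D#–F## — a G# major seventh chord.
The lowest note is B#, the third of the chord, so this is first inversion (figured bass 6/5).

G# major seventh, first inversion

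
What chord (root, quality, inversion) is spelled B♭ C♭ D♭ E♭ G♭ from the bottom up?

The distinct note names are Bb, Cb, Db, Eb, Gb. Stacked in thirds they read Cb–Eb–Gb–Bb–Db, which is a major ninth chord on Cb.
With the seventh (Bb) in the bass, the chord is in third inversion.

Cb major ninth, third inversion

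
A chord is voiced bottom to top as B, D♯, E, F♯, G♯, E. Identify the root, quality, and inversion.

Reducing to letter names: B, D#, E, F#, G#. These stack in thirds as E–G#–B–D#–F# — an E major ninth chord.
With the fifth (B) in the bass, the chord is in second inversion.

E major ninth, second inversion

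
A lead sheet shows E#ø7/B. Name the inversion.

E#ø7/B means E# half-diminished seventh with B in the bass. B is the fifth of E# half-diminished seventh (E#–G#–B–D#), so this is second inversion.

second inversion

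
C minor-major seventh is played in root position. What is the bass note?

C

The root of C minor-major seventh (C–Eb–G–B) is C; that is the bass in root position.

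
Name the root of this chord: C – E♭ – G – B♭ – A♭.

The distinct letter names are C, Eb, G, Bb, Ab. Arranged as a stack of thirds they read Ab–C–Eb–G–Bb, so Ab is the root (an Ab major ninth chord).

Ab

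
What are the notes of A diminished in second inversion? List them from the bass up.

The chord tones are A–C–Eb. With the fifth (Eb) lowest for second inversion: Eb, A, C.

Eb, A, C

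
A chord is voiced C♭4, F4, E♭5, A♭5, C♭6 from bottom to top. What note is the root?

F

Cb, F, Eb, Ab are the tones of an F half-diminished seventh chord (F–Ab–Cb–Eb), making F the root.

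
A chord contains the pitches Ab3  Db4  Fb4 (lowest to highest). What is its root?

Db

Reordering Ab, Db, Fb into stacked thirds gives Db–Fb–Ab; the bottom of that stack, Db, is the root.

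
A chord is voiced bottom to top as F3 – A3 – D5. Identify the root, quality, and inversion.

The pitch classes F, A, D arrange in thirds as D–F–A: a D minor triad.
The lowest note is F, the third of the chord, so this is first inversion (figured bass 6).

D minor, first inversion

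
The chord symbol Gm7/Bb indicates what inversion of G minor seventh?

Gm7/Bb means G minor seventh with Bb in the bass. Bb is the third of G minor seventh (G–Bb–D–F), so this is first inversion.

first inversion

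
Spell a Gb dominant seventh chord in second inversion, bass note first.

The chord tones are Gb–Bb–Db–Fb. With the fifth (Db) lowest for second inversion: Db, Fb, Gb, Bb.

Db, Fb, Gb, Bb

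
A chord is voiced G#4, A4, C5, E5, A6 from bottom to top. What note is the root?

The distinct letter names are G#, A, C, E. Arranged as a stack of thirds they read A–C–E–G#, so A is the root (an A minor-major seventh chord).

A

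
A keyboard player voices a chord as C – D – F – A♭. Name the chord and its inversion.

D half-diminished seventh, third inversion

The distinct note names are C, D, F, Ab. Stacked in thirds they read D–F–Ab–C, which is a half-diminished seventh chord on D.
The lowest note is C, the seventh of the chord, so this is third inversion (figured bass 4/2).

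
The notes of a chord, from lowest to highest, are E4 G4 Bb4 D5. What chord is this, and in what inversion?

The distinct note names are E, G, Bb, D. Stacked in thirds they read E–G–Bb–D, which is a half-diminished seventh chord on E.
E is the root of E half-diminished seventh; root in the bass means root position (figured bass 7).

E half-diminished seventh, root position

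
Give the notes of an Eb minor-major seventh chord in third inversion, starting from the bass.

Eb minor-major seventh is Eb–Gb–Bb–D. Third inversion puts the seventh (D) in the bass, with the remaining tones above: D, Eb, Gb, Bb.

D, Eb, Gb, Bb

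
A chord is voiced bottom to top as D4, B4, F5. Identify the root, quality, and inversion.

B diminished, first inversion

Reducing to letter names: D, B, F. These stack in thirds as B–D–F — a B diminished triad.
With the third (D) in the bass, the chord is in first inversion (figured bass 6).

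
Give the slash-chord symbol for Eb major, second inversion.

Second inversion of Eb major has the fifth (Bb) in the bass. As a slash chord: Ebmaj/Bb.

Ebmaj/Bb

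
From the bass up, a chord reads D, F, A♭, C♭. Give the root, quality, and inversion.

The pitch classes D, F, Ab, Cb arrange in thirds as D–F–Ab–Cb: a D diminished seventh chord.
With the root (D) in the bass, the chord is in root position (figured bass 7).

D diminished seventh, root position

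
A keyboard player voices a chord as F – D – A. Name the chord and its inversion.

The distinct note names are F, D, A. Stacked in thirds they read D–F–A, which is a minor triad on D.
The lowest note is F, the third of the chord, so this is first inversion (figured bass 6).

D minor, first inversion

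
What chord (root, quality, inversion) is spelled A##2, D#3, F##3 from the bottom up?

The pitch classes A##, D#, F## arrange in thirds as D#–F##–A##: a D# augmented triad.
The lowest note is A##, the fifth of the chord, so this is second inversion (figured bass 6/4).

D# augmented, second inversion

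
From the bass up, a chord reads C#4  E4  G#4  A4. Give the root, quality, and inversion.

The pitch classes C#, E, G#, A arrange in thirds as A–C#–E–G#: an A major seventh chord.
C# is the third of A major seventh; third in the bass means first inversion (figured bass 6/5).

A major seventh, first inversion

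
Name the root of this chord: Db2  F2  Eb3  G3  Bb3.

The distinct letter names are Db, F, Eb, G, Bb. Arranged as a stack of thirds they read Eb–G–Bb–Db–F, so Eb is the root (an Eb dominant ninth chord).

Eb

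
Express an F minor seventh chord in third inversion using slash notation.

Third inversion of F minor seventh has the seventh (Eb) in the bass. As a slash chord: Fm7/Eb.

Fm7/Eb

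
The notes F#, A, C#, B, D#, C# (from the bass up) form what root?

The distinct letter names are F#, A, C#, B, D#. Arranged as a stack of thirds they read B–D#–F#–A–C#, so B is the root (a B dominant ninth chord).

B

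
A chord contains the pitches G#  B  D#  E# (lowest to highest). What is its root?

E#

G#, B, D#, E# are the tones of an E# half-diminished seventh chord (E#–G#–B–D#), making E# the root.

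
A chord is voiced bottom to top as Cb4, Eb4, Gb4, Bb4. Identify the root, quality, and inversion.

Cb major seventh, root position

The distinct note names are Cb, Eb, Gb, Bb. Stacked in thirds they read Cb–Eb–Gb–Bb, which is a major seventh chord on Cb.
Cb is the root of Cb major seventh; root in the bass means root position (figured bass 7).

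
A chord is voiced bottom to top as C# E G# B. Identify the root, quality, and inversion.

C# minor seventh, root position

Reducing to letter names: C#, E, G#, B. These stack in thirds as C#–E–G#–B — a C# minor seventh chord.
C# is the root of C# minor seventh; root in the bass means root position (figured bass 7).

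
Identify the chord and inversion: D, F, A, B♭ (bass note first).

Bb major seventh, first inversion

Reducing to letter names: D, F, A, Bb. These stack in thirds as Bb–D–F–A — a Bb major seventh chord.
D is the third of Bb major seventh; third in the bass means first inversion (figured bass 6/5).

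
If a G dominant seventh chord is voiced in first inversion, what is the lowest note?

B

G dominant seventh is G–B–D–F. First inversion places the third in the bass: B.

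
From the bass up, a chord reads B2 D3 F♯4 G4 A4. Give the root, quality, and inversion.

G major ninth, first inversion

The distinct note names are B, D, F#, G, A. Stacked in thirds they read G–B–D–F#–A, which is a major ninth chord on G.
The lowest note is B, the third of the chord, so this is first inversion.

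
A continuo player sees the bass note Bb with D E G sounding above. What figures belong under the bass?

The notes Bb, D, E, G stack in thirds as E–G–Bb–D — an E half-diminished seventh chord. The bass Bb is the fifth, so this is second inversion: figured 4/3.

4/3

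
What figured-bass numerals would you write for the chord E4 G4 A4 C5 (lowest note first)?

The notes E, G, A, C stack in thirds as A–C–E–G — an A minor seventh chord. The bass E is the fifth, so this is second inversion: figured 4/3.

4/3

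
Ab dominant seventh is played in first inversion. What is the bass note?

The third of Ab dominant seventh (Ab–C–Eb–Gb) is C; that is the bass in first inversion.

C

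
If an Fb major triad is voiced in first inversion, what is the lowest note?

In first inversion the third is lowest. For Fb major (Fb–Ab–Cb) that is Ab.

Ab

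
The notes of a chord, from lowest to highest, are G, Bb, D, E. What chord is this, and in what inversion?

E half-diminished seventh, first inversion

Reducing to letter names: G, Bb, D, E. These stack in thirds as E–G–Bb–D — an E half-diminished seventh chord.
The lowest note is G, the third of the chord, so this is first inversion (figured bass 6/5).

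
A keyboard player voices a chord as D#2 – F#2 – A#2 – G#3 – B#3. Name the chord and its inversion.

G# dominant ninth, second inversion

Reducing to letter names: D#, F#, A#, G#, B#. These stack in thirds as G#–B#–D#–F#–A# — a G# dominant ninth chord.
D# is the fifth of G# dominant ninth; fifth in the bass means second inversion.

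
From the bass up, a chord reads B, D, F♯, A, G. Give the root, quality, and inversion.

G major ninth, first inversion

The pitch classes B, D, F#, A, G arrange in thirds as G–B–D–F#–A: a G major ninth chord.
The lowest note is B, the third of the chord, so this is first inversion.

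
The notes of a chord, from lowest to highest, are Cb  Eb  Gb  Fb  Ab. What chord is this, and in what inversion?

Fb major ninth, second inversion

The pitch classes Cb, Eb, Gb, Fb, Ab arrange in thirds as Fb–Ab–Cb–Eb–Gb: an Fb major ninth chord.
The lowest note is Cb, the fifth of the chord, so this is second inversion.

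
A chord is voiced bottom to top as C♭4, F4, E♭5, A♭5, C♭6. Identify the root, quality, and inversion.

F half-diminished seventh, second inversion

The pitch classes Cb, F, Eb, Ab arrange in thirds as F–Ab–Cb–Eb: an F half-diminished seventh chord.
The lowest note is Cb, the fifth of the chord, so this is second inversion (figured bass 4/3).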